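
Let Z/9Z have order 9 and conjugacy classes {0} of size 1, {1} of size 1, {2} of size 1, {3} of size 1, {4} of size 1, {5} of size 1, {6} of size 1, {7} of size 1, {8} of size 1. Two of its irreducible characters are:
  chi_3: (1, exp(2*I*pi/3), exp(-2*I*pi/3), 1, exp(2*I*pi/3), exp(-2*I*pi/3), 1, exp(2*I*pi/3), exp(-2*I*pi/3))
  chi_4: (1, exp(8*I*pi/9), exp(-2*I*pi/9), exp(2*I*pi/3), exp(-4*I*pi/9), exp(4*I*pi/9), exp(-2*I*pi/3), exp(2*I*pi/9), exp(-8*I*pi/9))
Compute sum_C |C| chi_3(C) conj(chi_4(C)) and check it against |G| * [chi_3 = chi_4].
Sum = 0; so <chi_3, chi_4> = 0 (distinct irreducibles are orthogonal).

Compute term by term over conjugacy classes (|C| * chi_3(C) * conj(chi_4(C))):
  1*(1)*conj(1) + 1*(exp(2*I*pi/3))*conj(exp(8*I*pi/9)) + 1*(exp(-2*I*pi/3))*conj(exp(-2*I*pi/9)) + 1*(1)*conj(exp(2*I*pi/3)) + 1*(exp(2*I*pi/3))*conj(exp(-4*I*pi/9)) + 1*(exp(-2*I*pi/3))*conj(exp(4*I*pi/9)) + 1*(1)*conj(exp(-2*I*pi/3)) + 1*(exp(2*I*pi/3))*conj(exp(2*I*pi/9)) + 1*(exp(-2*I*pi/3))*conj(exp(-8*I*pi/9))
  = (1) + (exp(-2*I*pi/9)) + (exp(-4*I*pi/9)) + (exp(-2*I*pi/3)) + (exp(-8*I*pi/9)) + (exp(8*I*pi/9)) + (exp(2*I*pi/3)) + (exp(4*I*pi/9)) + (exp(2*I*pi/9))
  = 0.
(Exp terms are combined using exp(i*s)*conj(exp(i*t)) = exp(i*(s-t)), and sums of them are collapsed using the identity that for every m > 1 the m distinct m-th roots of unity sum to 0, e.g. 1 + exp(2*I*pi/3) + exp(-2*I*pi/3) = 0.)
Dividing by |G| = 9 gives 0/9 = 0, matching the row-orthogonality relation <chi_3, chi_4> = [chi_3 = chi_4].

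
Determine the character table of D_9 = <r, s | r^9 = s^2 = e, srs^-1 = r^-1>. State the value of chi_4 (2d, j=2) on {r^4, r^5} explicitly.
Conjugacy classes: {e} of size 1, {r^1, r^8} of size 2, {r^2, r^7} of size 2, {r^3, r^6} of size 2, {r^4, r^5} of size 2, {s, sr, ..., sr^8} of size 9.
Character table:
  irrep \ class              {e} (size 1)  {r^1, r^8} (size 2)  {r^2, r^7} (size 2)  {r^3, r^6} (size 2)  {r^4, r^5} (size 2)  {s, sr, ..., sr^8} (size 9)
  chi_1 (triv)               1             1                    1                    1                    1                    1                          
  chi_2 (sign: r->1, s->-1)  1             1                    1                    1                    1                    -1                         
  chi_3 (2d, j=1)            2             2*cos(2*pi/9)        2*cos(4*pi/9)        -1                   -2*cos(pi/9)         0                          
  chi_4 (2d, j=2)            2             2*cos(4*pi/9)        -2*cos(pi/9)         -1                   2*cos(2*pi/9)        0                          
  chi_5 (2d, j=3)            2             -1                   -1                   2                    -1                   0                          
  chi_6 (2d, j=4)            2             -2*cos(pi/9)         2*cos(2*pi/9)        -1                   2*cos(4*pi/9)        0                          

Spot check: chi_4 (2d, j=2) on {r^4, r^5} = 2*cos(2*pi/9).

Reasoning: D_9 has order 2*9 = 18 with 6 conjugacy classes, hence 6 irreducibles. Sum of squared dims 1 + 1 + 4 + 4 + 4 + 4 = 18 = |G|. Linear characters come from the abelianisation; the 2-dimensional irreps have character r^k -> 2*cos(2*pi*j*k/9), reflections -> 0.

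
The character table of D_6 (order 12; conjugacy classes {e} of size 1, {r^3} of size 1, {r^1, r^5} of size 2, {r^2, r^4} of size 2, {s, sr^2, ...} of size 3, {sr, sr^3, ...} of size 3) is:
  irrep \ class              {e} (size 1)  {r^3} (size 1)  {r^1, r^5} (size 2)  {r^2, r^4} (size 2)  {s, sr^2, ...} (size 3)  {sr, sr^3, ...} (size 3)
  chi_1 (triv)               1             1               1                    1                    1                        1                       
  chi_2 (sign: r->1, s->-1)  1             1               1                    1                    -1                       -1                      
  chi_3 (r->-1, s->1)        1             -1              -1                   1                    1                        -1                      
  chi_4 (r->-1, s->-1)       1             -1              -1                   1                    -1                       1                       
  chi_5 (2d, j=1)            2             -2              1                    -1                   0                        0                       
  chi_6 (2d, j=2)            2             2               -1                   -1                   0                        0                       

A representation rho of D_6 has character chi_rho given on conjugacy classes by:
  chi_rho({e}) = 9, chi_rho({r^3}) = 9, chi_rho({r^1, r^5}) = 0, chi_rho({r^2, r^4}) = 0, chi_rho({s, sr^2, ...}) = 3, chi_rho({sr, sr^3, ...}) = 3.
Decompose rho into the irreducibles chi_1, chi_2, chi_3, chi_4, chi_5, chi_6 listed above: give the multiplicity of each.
Multiplicities: chi_1: 3, chi_2: 0, chi_3: 0, chi_4: 0, chi_5: 0, chi_6: 3.

Why: Use <chi_rho, chi> = (1/|G|) sum_C |C| * chi_rho(C) * conj(chi(C)) with |G| = 12 for each irreducible chi in the table:
  <chi_rho, chi_1> = (1/12)[1*(9)*conj(1) + 1*(9)*conj(1) + 2*(0)*conj(1) + 2*(0)*conj(1) + 3*(3)*conj(1) + 3*(3)*conj(1)]
      = (1/12)[(9) + (9) + (0) + (0) + (9) + (9)] = 36/12 = 3
  <chi_rho, chi_2> = (1/12)[1*(9)*conj(1) + 1*(9)*conj(1) + 2*(0)*conj(1) + 2*(0)*conj(1) + 3*(3)*conj(-1) + 3*(3)*conj(-1)]
      = (1/12)[(9) + (9) + (0) + (0) + (-9) + (-9)] = 0/12 = 0
  <chi_rho, chi_3> = (1/12)[1*(9)*conj(1) + 1*(9)*conj(-1) + 2*(0)*conj(-1) + 2*(0)*conj(1) + 3*(3)*conj(1) + 3*(3)*conj(-1)]
      = (1/12)[(9) + (-9) + (0) + (0) + (9) + (-9)] = 0/12 = 0
  <chi_rho, chi_4> = (1/12)[1*(9)*conj(1) + 1*(9)*conj(-1) + 2*(0)*conj(-1) + 2*(0)*conj(1) + 3*(3)*conj(-1) + 3*(3)*conj(1)]
      = (1/12)[(9) + (-9) + (0) + (0) + (-9) + (9)] = 0/12 = 0
  <chi_rho, chi_5> = (1/12)[1*(9)*conj(2) + 1*(9)*conj(-2) + 2*(0)*conj(1) + 2*(0)*conj(-1) + 3*(3)*conj(0) + 3*(3)*conj(0)]
      = (1/12)[(18) + (-18) + (0) + (0) + (0) + (0)] = 0/12 = 0
  <chi_rho, chi_6> = (1/12)[1*(9)*conj(2) + 1*(9)*conj(2) + 2*(0)*conj(-1) + 2*(0)*conj(-1) + 3*(3)*conj(0) + 3*(3)*conj(0)]
      = (1/12)[(18) + (18) + (0) + (0) + (0) + (0)] = 36/12 = 3
Dimension check: dim(rho) = sum (mult * dim) = 3*1 + 0*1 + 0*1 + 0*1 + 0*2 + 3*2 = 9 = chi_rho(e) = 9.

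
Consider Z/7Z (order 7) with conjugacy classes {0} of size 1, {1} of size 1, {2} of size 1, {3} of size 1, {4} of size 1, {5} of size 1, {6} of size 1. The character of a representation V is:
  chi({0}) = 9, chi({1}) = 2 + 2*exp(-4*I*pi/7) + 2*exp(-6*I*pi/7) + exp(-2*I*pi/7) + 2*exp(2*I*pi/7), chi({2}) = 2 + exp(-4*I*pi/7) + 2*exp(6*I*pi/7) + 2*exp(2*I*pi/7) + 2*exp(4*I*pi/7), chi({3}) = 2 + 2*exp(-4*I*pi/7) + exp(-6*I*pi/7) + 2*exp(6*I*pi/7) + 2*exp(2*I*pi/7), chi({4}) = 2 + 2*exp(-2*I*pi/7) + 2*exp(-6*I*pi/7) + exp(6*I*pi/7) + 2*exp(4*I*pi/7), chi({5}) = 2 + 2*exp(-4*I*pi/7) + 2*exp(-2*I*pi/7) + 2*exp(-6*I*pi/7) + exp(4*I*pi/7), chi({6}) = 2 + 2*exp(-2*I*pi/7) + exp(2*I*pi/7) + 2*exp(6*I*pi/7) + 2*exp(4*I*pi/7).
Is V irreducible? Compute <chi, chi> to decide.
Not irreducible (reducible): <chi, chi> = 17 > 1.

Reasoning: <chi, chi> = (1/|G|) sum_C |C| * |chi(C)|^2 = (1/7)[1*|9|^2 + 1*|2 + 2*exp(-4*I*pi/7) + 2*exp(-6*I*pi/7) + exp(-2*I*pi/7) + 2*exp(2*I*pi/7)|^2 + 1*|2 + exp(-4*I*pi/7) + 2*exp(6*I*pi/7) + 2*exp(2*I*pi/7) + 2*exp(4*I*pi/7)|^2 + 1*|2 + 2*exp(-4*I*pi/7) + exp(-6*I*pi/7) + 2*exp(6*I*pi/7) + 2*exp(2*I*pi/7)|^2 + 1*|2 + 2*exp(-2*I*pi/7) + 2*exp(-6*I*pi/7) + exp(6*I*pi/7) + 2*exp(4*I*pi/7)|^2 + 1*|2 + 2*exp(-4*I*pi/7) + 2*exp(-2*I*pi/7) + 2*exp(-6*I*pi/7) + exp(4*I*pi/7)|^2 + 1*|2 + 2*exp(-2*I*pi/7) + exp(2*I*pi/7) + 2*exp(6*I*pi/7) + 2*exp(4*I*pi/7)|^2]
  = (1/7)[(81) + (17 + 12*exp(-2*I*pi/7) + 8*exp(-4*I*pi/7) + 12*exp(-6*I*pi/7) + 12*exp(6*I*pi/7) + 8*exp(4*I*pi/7) + 12*exp(2*I*pi/7)) + (17 + 12*exp(-4*I*pi/7) + 12*exp(-2*I*pi/7) + 8*exp(-6*I*pi/7) + 8*exp(6*I*pi/7) + 12*exp(2*I*pi/7) + 12*exp(4*I*pi/7)) + (17 + 12*exp(-4*I*pi/7) + 8*exp(-2*I*pi/7) + 12*exp(-6*I*pi/7) + 12*exp(6*I*pi/7) + 8*exp(2*I*pi/7) + 12*exp(4*I*pi/7)) + (17 + 12*exp(-4*I*pi/7) + 8*exp(-2*I*pi/7) + 12*exp(-6*I*pi/7) + 12*exp(6*I*pi/7) + 8*exp(2*I*pi/7) + 12*exp(4*I*pi/7)) + (17 + 12*exp(-4*I*pi/7) + 12*exp(-2*I*pi/7) + 8*exp(-6*I*pi/7) + 8*exp(6*I*pi/7) + 12*exp(2*I*pi/7) + 12*exp(4*I*pi/7)) + (17 + 12*exp(-2*I*pi/7) + 8*exp(-4*I*pi/7) + 12*exp(-6*I*pi/7) + 12*exp(6*I*pi/7) + 8*exp(4*I*pi/7) + 12*exp(2*I*pi/7))] = 119/7 = 17.
(Exp terms are combined using exp(i*s)*conj(exp(i*t)) = exp(i*(s-t)), and sums of them are collapsed using the identity that for every m > 1 the m distinct m-th roots of unity sum to 0, e.g. 1 + exp(2*I*pi/3) + exp(-2*I*pi/3) = 0.)
A character is irreducible iff <chi, chi> = 1, so this representation is reducible.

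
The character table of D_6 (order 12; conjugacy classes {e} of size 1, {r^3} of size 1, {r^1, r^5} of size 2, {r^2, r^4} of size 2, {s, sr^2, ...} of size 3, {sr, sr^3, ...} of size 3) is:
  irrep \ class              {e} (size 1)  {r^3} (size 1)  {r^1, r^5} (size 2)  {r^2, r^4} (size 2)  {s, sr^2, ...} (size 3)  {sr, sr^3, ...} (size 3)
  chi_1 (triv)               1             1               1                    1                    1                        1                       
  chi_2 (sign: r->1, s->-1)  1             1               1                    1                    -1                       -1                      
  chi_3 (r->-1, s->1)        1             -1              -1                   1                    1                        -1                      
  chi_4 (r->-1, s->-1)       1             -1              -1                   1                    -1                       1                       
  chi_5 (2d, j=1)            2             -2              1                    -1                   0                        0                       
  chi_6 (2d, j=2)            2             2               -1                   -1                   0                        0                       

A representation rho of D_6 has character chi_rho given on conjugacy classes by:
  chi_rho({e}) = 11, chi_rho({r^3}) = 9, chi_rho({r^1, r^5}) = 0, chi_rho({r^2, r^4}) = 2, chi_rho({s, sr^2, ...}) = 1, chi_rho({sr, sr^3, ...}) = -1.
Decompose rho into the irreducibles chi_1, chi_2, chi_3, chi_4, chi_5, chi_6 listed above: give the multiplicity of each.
Multiplicities: chi_1: 2, chi_2: 2, chi_3: 1, chi_4: 0, chi_5: 0, chi_6: 3.

Justification: Use <chi_rho, chi> = (1/|G|) sum_C |C| * chi_rho(C) * conj(chi(C)) with |G| = 12 for each irreducible chi in the table:
  <chi_rho, chi_1> = (1/12)[1*(11)*conj(1) + 1*(9)*conj(1) + 2*(0)*conj(1) + 2*(2)*conj(1) + 3*(1)*conj(1) + 3*(-1)*conj(1)]
      = (1/12)[(11) + (9) + (0) + (4) + (3) + (-3)] = 24/12 = 2
  <chi_rho, chi_2> = (1/12)[1*(11)*conj(1) + 1*(9)*conj(1) + 2*(0)*conj(1) + 2*(2)*conj(1) + 3*(1)*conj(-1) + 3*(-1)*conj(-1)]
      = (1/12)[(11) + (9) + (0) + (4) + (-3) + (3)] = 24/12 = 2
  <chi_rho, chi_3> = (1/12)[1*(11)*conj(1) + 1*(9)*conj(-1) + 2*(0)*conj(-1) + 2*(2)*conj(1) + 3*(1)*conj(1) + 3*(-1)*conj(-1)]
      = (1/12)[(11) + (-9) + (0) + (4) + (3) + (3)] = 12/12 = 1
  <chi_rho, chi_4> = (1/12)[1*(11)*conj(1) + 1*(9)*conj(-1) + 2*(0)*conj(-1) + 2*(2)*conj(1) + 3*(1)*conj(-1) + 3*(-1)*conj(1)]
      = (1/12)[(11) + (-9) + (0) + (4) + (-3) + (-3)] = 0/12 = 0
  <chi_rho, chi_5> = (1/12)[1*(11)*conj(2) + 1*(9)*conj(-2) + 2*(0)*conj(1) + 2*(2)*conj(-1) + 3*(1)*conj(0) + 3*(-1)*conj(0)]
      = (1/12)[(22) + (-18) + (0) + (-4) + (0) + (0)] = 0/12 = 0
  <chi_rho, chi_6> = (1/12)[1*(11)*conj(2) + 1*(9)*conj(2) + 2*(0)*conj(-1) + 2*(2)*conj(-1) + 3*(1)*conj(0) + 3*(-1)*conj(0)]
      = (1/12)[(22) + (18) + (0) + (-4) + (0) + (0)] = 36/12 = 3
Dimension check: dim(rho) = sum (mult * dim) = 2*1 + 2*1 + 1*1 + 0*1 + 0*2 + 3*2 = 11 = chi_rho(e) = 11.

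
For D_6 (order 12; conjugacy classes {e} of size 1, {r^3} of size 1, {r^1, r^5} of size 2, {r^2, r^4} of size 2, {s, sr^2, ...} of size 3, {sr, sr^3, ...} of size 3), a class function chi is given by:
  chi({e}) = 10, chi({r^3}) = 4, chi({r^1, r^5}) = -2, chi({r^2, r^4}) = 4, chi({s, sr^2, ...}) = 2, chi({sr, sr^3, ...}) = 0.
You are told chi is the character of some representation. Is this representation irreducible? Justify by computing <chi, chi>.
Not irreducible (reducible): <chi, chi> = 14 > 1.

Proof sketch: <chi, chi> = (1/|G|) sum_C |C| * |chi(C)|^2 = (1/12)[1*|10|^2 + 1*|4|^2 + 2*|-2|^2 + 2*|4|^2 + 3*|2|^2 + 3*|0|^2]
  = (1/12)[(100) + (16) + (8) + (32) + (12) + (0)] = 168/12 = 14.
A character is irreducible iff <chi, chi> = 1, so this representation is reducible.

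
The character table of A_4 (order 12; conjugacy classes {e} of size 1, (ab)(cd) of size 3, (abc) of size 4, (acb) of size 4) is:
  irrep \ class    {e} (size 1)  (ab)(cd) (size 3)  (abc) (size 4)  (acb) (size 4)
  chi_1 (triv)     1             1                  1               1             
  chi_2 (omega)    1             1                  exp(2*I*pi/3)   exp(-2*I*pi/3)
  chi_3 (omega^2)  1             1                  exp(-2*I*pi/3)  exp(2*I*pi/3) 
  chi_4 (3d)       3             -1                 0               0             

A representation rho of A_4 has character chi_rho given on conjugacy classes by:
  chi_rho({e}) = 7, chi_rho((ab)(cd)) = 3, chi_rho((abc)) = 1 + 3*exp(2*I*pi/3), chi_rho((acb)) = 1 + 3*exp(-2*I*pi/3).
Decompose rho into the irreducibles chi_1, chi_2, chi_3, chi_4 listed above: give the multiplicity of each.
Multiplicities: chi_1: 1, chi_2: 3, chi_3: 0, chi_4: 1.

Solution. Use <chi_rho, chi> = (1/|G|) sum_C |C| * chi_rho(C) * conj(chi(C)) with |G| = 12 for each irreducible chi in the table:
  <chi_rho, chi_1> = (1/12)[1*(7)*conj(1) + 3*(3)*conj(1) + 4*(1 + 3*exp(2*I*pi/3))*conj(1) + 4*(1 + 3*exp(-2*I*pi/3))*conj(1)]
      = (1/12)[(7) + (9) + (4 + 12*exp(2*I*pi/3)) + (4 + 12*exp(-2*I*pi/3))] = 12/12 = 1
  <chi_rho, chi_2> = (1/12)[1*(7)*conj(1) + 3*(3)*conj(1) + 4*(1 + 3*exp(2*I*pi/3))*conj(exp(2*I*pi/3)) + 4*(1 + 3*exp(-2*I*pi/3))*conj(exp(-2*I*pi/3))]
      = (1/12)[(7) + (9) + (12 + 4*exp(-2*I*pi/3)) + (12 + 4*exp(2*I*pi/3))] = 36/12 = 3
  <chi_rho, chi_3> = (1/12)[1*(7)*conj(1) + 3*(3)*conj(1) + 4*(1 + 3*exp(2*I*pi/3))*conj(exp(-2*I*pi/3)) + 4*(1 + 3*exp(-2*I*pi/3))*conj(exp(2*I*pi/3))]
      = (1/12)[(7) + (9) + (12*exp(-2*I*pi/3) + 4*exp(2*I*pi/3)) + (4*exp(-2*I*pi/3) + 12*exp(2*I*pi/3))] = 0/12 = 0
  <chi_rho, chi_4> = (1/12)[1*(7)*conj(3) + 3*(3)*conj(-1) + 4*(1 + 3*exp(2*I*pi/3))*conj(0) + 4*(1 + 3*exp(-2*I*pi/3))*conj(0)]
      = (1/12)[(21) + (-9) + (0) + (0)] = 12/12 = 1
(Exp terms are combined using exp(i*s)*conj(exp(i*t)) = exp(i*(s-t)), and sums of them are collapsed using the identity that for every m > 1 the m distinct m-th roots of unity sum to 0, e.g. 1 + exp(2*I*pi/3) + exp(-2*I*pi/3) = 0.)
Dimension check: dim(rho) = sum (mult * dim) = 1*1 + 3*1 + 0*1 + 1*3 = 7 = chi_rho(e) = 7.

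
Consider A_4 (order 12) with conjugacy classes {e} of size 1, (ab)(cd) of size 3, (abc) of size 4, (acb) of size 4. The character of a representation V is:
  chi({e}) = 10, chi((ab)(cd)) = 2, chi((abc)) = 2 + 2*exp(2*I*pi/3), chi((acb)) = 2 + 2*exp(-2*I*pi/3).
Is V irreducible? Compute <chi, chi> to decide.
Not irreducible (reducible): <chi, chi> = 12 > 1.

Working: <chi, chi> = (1/|G|) sum_C |C| * |chi(C)|^2 = (1/12)[1*|10|^2 + 3*|2|^2 + 4*|2 + 2*exp(2*I*pi/3)|^2 + 4*|2 + 2*exp(-2*I*pi/3)|^2]
  = (1/12)[(100) + (12) + (16) + (16)] = 144/12 = 12.
(Exp terms are combined using exp(i*s)*conj(exp(i*t)) = exp(i*(s-t)), and sums of them are collapsed using the identity that for every m > 1 the m distinct m-th roots of unity sum to 0, e.g. 1 + exp(2*I*pi/3) + exp(-2*I*pi/3) = 0.)
A character is irreducible iff <chi, chi> = 1, so this representation is reducible.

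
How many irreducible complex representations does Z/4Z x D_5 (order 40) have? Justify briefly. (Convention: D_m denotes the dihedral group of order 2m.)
16

Working: The number of irreducible complex representations of a finite group equals its number of conjugacy classes. For a direct product, #classes(G x H) = #classes(G) * #classes(H). Z/4Z has 4 classes (abelian), D_5 has 4 classes, so 4 * 4 = 16, so Z/4Z x D_5 (order 40) has exactly 16 irreducible complex representations.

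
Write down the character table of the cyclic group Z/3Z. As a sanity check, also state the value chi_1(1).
Character table of Z/3Z (irreps indexed chi_0,...,chi_2 with chi_k(m) = zeta_3^(k*m), zeta_3 = exp(2*pi*i/3)):
  irrep \ class  {0} (size 1)  {1} (size 1)    {2} (size 1)  
  chi_0          1             1               1             
  chi_1          1             exp(2*I*pi/3)   exp(-2*I*pi/3)
  chi_2          1             exp(-2*I*pi/3)  exp(2*I*pi/3) 

Spot check: chi_1(1) = zeta_3^(1*1) = zeta_3^1 = exp(2*I*pi/3).

Solution. Z/3Z is abelian, so all 3 irreducible complex representations are 1-dimensional. They are given by chi_k(m) = zeta_3^(k*m) for k = 0,...,2. Row orthogonality: sum_m chi_k(m) conj(chi_l(m)) = 3 * [k = l].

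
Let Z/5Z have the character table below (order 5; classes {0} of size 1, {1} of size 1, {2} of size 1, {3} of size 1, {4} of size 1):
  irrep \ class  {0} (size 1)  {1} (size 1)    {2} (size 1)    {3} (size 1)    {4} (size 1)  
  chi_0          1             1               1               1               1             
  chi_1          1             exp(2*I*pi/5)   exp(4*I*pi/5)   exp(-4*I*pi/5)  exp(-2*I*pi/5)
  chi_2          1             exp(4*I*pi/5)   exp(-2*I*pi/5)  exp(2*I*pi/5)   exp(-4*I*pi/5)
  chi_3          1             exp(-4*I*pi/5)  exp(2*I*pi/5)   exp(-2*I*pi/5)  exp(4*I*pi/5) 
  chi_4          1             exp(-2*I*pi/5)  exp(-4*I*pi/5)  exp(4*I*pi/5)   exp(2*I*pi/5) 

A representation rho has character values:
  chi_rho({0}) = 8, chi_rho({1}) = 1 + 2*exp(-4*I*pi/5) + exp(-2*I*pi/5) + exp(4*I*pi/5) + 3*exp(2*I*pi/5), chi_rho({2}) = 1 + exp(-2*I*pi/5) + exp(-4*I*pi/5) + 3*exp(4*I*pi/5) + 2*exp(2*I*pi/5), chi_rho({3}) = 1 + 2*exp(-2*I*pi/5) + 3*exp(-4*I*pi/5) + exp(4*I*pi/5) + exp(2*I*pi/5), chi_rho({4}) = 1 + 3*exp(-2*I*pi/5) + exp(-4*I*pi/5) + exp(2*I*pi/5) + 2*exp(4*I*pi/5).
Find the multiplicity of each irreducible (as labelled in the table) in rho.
Multiplicities: chi_0: 1, chi_1: 3, chi_2: 1, chi_3: 2, chi_4: 1.

Solution. Use <chi_rho, chi> = (1/|G|) sum_C |C| * chi_rho(C) * conj(chi(C)) with |G| = 5 for each irreducible chi in the table:
  <chi_rho, chi_0> = (1/5)[1*(8)*conj(1) + 1*(1 + 2*exp(-4*I*pi/5) + exp(-2*I*pi/5) + exp(4*I*pi/5) + 3*exp(2*I*pi/5))*conj(1) + 1*(1 + exp(-2*I*pi/5) + exp(-4*I*pi/5) + 3*exp(4*I*pi/5) + 2*exp(2*I*pi/5))*conj(1) + 1*(1 + 2*exp(-2*I*pi/5) + 3*exp(-4*I*pi/5) + exp(4*I*pi/5) + exp(2*I*pi/5))*conj(1) + 1*(1 + 3*exp(-2*I*pi/5) + exp(-4*I*pi/5) + exp(2*I*pi/5) + 2*exp(4*I*pi/5))*conj(1)]
      = (1/5)[(8) + (1 + 2*exp(-4*I*pi/5) + exp(-2*I*pi/5) + exp(4*I*pi/5) + 3*exp(2*I*pi/5)) + (1 + exp(-2*I*pi/5) + exp(-4*I*pi/5) + 3*exp(4*I*pi/5) + 2*exp(2*I*pi/5)) + (1 + 2*exp(-2*I*pi/5) + 3*exp(-4*I*pi/5) + exp(4*I*pi/5) + exp(2*I*pi/5)) + (1 + 3*exp(-2*I*pi/5) + exp(-4*I*pi/5) + exp(2*I*pi/5) + 2*exp(4*I*pi/5))] = 5/5 = 1
  <chi_rho, chi_1> = (1/5)[1*(8)*conj(1) + 1*(1 + 2*exp(-4*I*pi/5) + exp(-2*I*pi/5) + exp(4*I*pi/5) + 3*exp(2*I*pi/5))*conj(exp(2*I*pi/5)) + 1*(1 + exp(-2*I*pi/5) + exp(-4*I*pi/5) + 3*exp(4*I*pi/5) + 2*exp(2*I*pi/5))*conj(exp(4*I*pi/5)) + 1*(1 + 2*exp(-2*I*pi/5) + 3*exp(-4*I*pi/5) + exp(4*I*pi/5) + exp(2*I*pi/5))*conj(exp(-4*I*pi/5)) + 1*(1 + 3*exp(-2*I*pi/5) + exp(-4*I*pi/5) + exp(2*I*pi/5) + 2*exp(4*I*pi/5))*conj(exp(-2*I*pi/5))]
      = (1/5)[(8) + (3 + exp(-2*I*pi/5) + exp(-4*I*pi/5) + exp(2*I*pi/5) + 2*exp(4*I*pi/5)) + (3 + 2*exp(-2*I*pi/5) + exp(-4*I*pi/5) + exp(4*I*pi/5) + exp(2*I*pi/5)) + (3 + exp(-2*I*pi/5) + exp(-4*I*pi/5) + exp(4*I*pi/5) + 2*exp(2*I*pi/5)) + (3 + 2*exp(-4*I*pi/5) + exp(-2*I*pi/5) + exp(4*I*pi/5) + exp(2*I*pi/5))] = 15/5 = 3
  <chi_rho, chi_2> = (1/5)[1*(8)*conj(1) + 1*(1 + 2*exp(-4*I*pi/5) + exp(-2*I*pi/5) + exp(4*I*pi/5) + 3*exp(2*I*pi/5))*conj(exp(4*I*pi/5)) + 1*(1 + exp(-2*I*pi/5) + exp(-4*I*pi/5) + 3*exp(4*I*pi/5) + 2*exp(2*I*pi/5))*conj(exp(-2*I*pi/5)) + 1*(1 + 2*exp(-2*I*pi/5) + 3*exp(-4*I*pi/5) + exp(4*I*pi/5) + exp(2*I*pi/5))*conj(exp(2*I*pi/5)) + 1*(1 + 3*exp(-2*I*pi/5) + exp(-4*I*pi/5) + exp(2*I*pi/5) + 2*exp(4*I*pi/5))*conj(exp(-4*I*pi/5))]
      = (1/5)[(8) + (1 + 3*exp(-2*I*pi/5) + exp(-4*I*pi/5) + exp(4*I*pi/5) + 2*exp(2*I*pi/5)) + (1 + 3*exp(-4*I*pi/5) + exp(-2*I*pi/5) + exp(2*I*pi/5) + 2*exp(4*I*pi/5)) + (1 + 2*exp(-4*I*pi/5) + exp(-2*I*pi/5) + exp(2*I*pi/5) + 3*exp(4*I*pi/5)) + (1 + 2*exp(-2*I*pi/5) + exp(-4*I*pi/5) + exp(4*I*pi/5) + 3*exp(2*I*pi/5))] = 5/5 = 1
  <chi_rho, chi_3> = (1/5)[1*(8)*conj(1) + 1*(1 + 2*exp(-4*I*pi/5) + exp(-2*I*pi/5) + exp(4*I*pi/5) + 3*exp(2*I*pi/5))*conj(exp(-4*I*pi/5)) + 1*(1 + exp(-2*I*pi/5) + exp(-4*I*pi/5) + 3*exp(4*I*pi/5) + 2*exp(2*I*pi/5))*conj(exp(2*I*pi/5)) + 1*(1 + 2*exp(-2*I*pi/5) + 3*exp(-4*I*pi/5) + exp(4*I*pi/5) + exp(2*I*pi/5))*conj(exp(-2*I*pi/5)) + 1*(1 + 3*exp(-2*I*pi/5) + exp(-4*I*pi/5) + exp(2*I*pi/5) + 2*exp(4*I*pi/5))*conj(exp(4*I*pi/5))]
      = (1/5)[(8) + (2 + 3*exp(-4*I*pi/5) + exp(-2*I*pi/5) + exp(4*I*pi/5) + exp(2*I*pi/5)) + (2 + exp(-2*I*pi/5) + exp(-4*I*pi/5) + exp(4*I*pi/5) + 3*exp(2*I*pi/5)) + (2 + 3*exp(-2*I*pi/5) + exp(-4*I*pi/5) + exp(4*I*pi/5) + exp(2*I*pi/5)) + (2 + exp(-2*I*pi/5) + exp(-4*I*pi/5) + exp(2*I*pi/5) + 3*exp(4*I*pi/5))] = 10/5 = 2
  <chi_rho, chi_4> = (1/5)[1*(8)*conj(1) + 1*(1 + 2*exp(-4*I*pi/5) + exp(-2*I*pi/5) + exp(4*I*pi/5) + 3*exp(2*I*pi/5))*conj(exp(-2*I*pi/5)) + 1*(1 + exp(-2*I*pi/5) + exp(-4*I*pi/5) + 3*exp(4*I*pi/5) + 2*exp(2*I*pi/5))*conj(exp(-4*I*pi/5)) + 1*(1 + 2*exp(-2*I*pi/5) + 3*exp(-4*I*pi/5) + exp(4*I*pi/5) + exp(2*I*pi/5))*conj(exp(4*I*pi/5)) + 1*(1 + 3*exp(-2*I*pi/5) + exp(-4*I*pi/5) + exp(2*I*pi/5) + 2*exp(4*I*pi/5))*conj(exp(2*I*pi/5))]
      = (1/5)[(8) + (1 + 2*exp(-2*I*pi/5) + exp(-4*I*pi/5) + exp(2*I*pi/5) + 3*exp(4*I*pi/5)) + (1 + 3*exp(-2*I*pi/5) + 2*exp(-4*I*pi/5) + exp(4*I*pi/5) + exp(2*I*pi/5)) + (1 + exp(-2*I*pi/5) + exp(-4*I*pi/5) + 2*exp(4*I*pi/5) + 3*exp(2*I*pi/5)) + (1 + 3*exp(-4*I*pi/5) + exp(-2*I*pi/5) + exp(4*I*pi/5) + 2*exp(2*I*pi/5))] = 5/5 = 1
(Exp terms are combined using exp(i*s)*conj(exp(i*t)) = exp(i*(s-t)), and sums of them are collapsed using the identity that for every m > 1 the m distinct m-th roots of unity sum to 0, e.g. 1 + exp(2*I*pi/3) + exp(-2*I*pi/3) = 0.)
Dimension check: dim(rho) = sum (mult * dim) = 1*1 + 3*1 + 1*1 + 2*1 + 1*1 = 8 = chi_rho(e) = 8.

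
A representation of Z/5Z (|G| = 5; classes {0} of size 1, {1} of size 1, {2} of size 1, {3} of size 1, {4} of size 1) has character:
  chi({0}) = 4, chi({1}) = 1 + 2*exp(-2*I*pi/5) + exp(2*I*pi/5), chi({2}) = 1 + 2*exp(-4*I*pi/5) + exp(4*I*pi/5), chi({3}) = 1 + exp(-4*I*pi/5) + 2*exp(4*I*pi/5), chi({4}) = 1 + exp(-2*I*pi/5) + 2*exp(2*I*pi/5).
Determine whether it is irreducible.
Not irreducible (reducible): <chi, chi> = 6 > 1.

Argument: <chi, chi> = (1/|G|) sum_C |C| * |chi(C)|^2 = (1/5)[1*|4|^2 + 1*|1 + 2*exp(-2*I*pi/5) + exp(2*I*pi/5)|^2 + 1*|1 + 2*exp(-4*I*pi/5) + exp(4*I*pi/5)|^2 + 1*|1 + exp(-4*I*pi/5) + 2*exp(4*I*pi/5)|^2 + 1*|1 + exp(-2*I*pi/5) + 2*exp(2*I*pi/5)|^2]
  = (1/5)[(16) + (6 + 3*exp(-2*I*pi/5) + 2*exp(-4*I*pi/5) + 2*exp(4*I*pi/5) + 3*exp(2*I*pi/5)) + (6 + 2*exp(-2*I*pi/5) + 3*exp(-4*I*pi/5) + 3*exp(4*I*pi/5) + 2*exp(2*I*pi/5)) + (6 + 2*exp(-2*I*pi/5) + 3*exp(-4*I*pi/5) + 3*exp(4*I*pi/5) + 2*exp(2*I*pi/5)) + (6 + 3*exp(-2*I*pi/5) + 2*exp(-4*I*pi/5) + 2*exp(4*I*pi/5) + 3*exp(2*I*pi/5))] = 30/5 = 6.
(Exp terms are combined using exp(i*s)*conj(exp(i*t)) = exp(i*(s-t)), and sums of them are collapsed using the identity that for every m > 1 the m distinct m-th roots of unity sum to 0, e.g. 1 + exp(2*I*pi/3) + exp(-2*I*pi/3) = 0.)
A character is irreducible iff <chi, chi> = 1, so this representation is reducible.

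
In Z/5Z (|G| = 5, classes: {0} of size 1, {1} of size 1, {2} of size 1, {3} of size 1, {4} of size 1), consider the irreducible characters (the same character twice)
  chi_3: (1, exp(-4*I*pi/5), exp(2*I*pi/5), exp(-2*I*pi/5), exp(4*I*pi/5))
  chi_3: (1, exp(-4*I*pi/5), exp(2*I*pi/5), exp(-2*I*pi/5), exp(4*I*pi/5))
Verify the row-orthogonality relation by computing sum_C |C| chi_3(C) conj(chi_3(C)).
Sum = 5 = |G| = 5; so <chi_3, chi_3> = 1 (norm-1 confirms irreducibility).

Compute term by term over conjugacy classes (|C| * chi_3(C) * conj(chi_3(C))):
  1*(1)*conj(1) + 1*(exp(-4*I*pi/5))*conj(exp(-4*I*pi/5)) + 1*(exp(2*I*pi/5))*conj(exp(2*I*pi/5)) + 1*(exp(-2*I*pi/5))*conj(exp(-2*I*pi/5)) + 1*(exp(4*I*pi/5))*conj(exp(4*I*pi/5))
  = (1) + (1) + (1) + (1) + (1)
  = 5.
(Exp terms are combined using exp(i*s)*conj(exp(i*t)) = exp(i*(s-t)), and sums of them are collapsed using the identity that for every m > 1 the m distinct m-th roots of unity sum to 0, e.g. 1 + exp(2*I*pi/3) + exp(-2*I*pi/3) = 0.)
Dividing by |G| = 5 gives 5/5 = 1, matching the row-orthogonality relation <chi_3, chi_3> = [chi_3 = chi_3].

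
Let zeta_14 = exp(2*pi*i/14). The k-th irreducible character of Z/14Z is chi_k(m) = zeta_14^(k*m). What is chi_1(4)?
chi_1(4) = zeta_14^4 = exp(4*I*pi/7)

Why: chi_1(4) = zeta_14^(1*4) = zeta_14^4. Since zeta_14^14 = 1, this equals zeta_14^4 = exp(2*pi*i*4/14) = exp(4*I*pi/7).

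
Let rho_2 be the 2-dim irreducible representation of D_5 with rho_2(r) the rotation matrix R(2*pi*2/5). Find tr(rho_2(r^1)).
chi_{rho_2}(r^1) = 2*cos(2*pi*2*1/5) = -sqrt(5)/2 - 1/2

Proof sketch: rho_2(r^1) is rotation by angle 2*pi*2*1/5, whose trace is 2*cos(2*pi*2*1/5) = -sqrt(5)/2 - 1/2.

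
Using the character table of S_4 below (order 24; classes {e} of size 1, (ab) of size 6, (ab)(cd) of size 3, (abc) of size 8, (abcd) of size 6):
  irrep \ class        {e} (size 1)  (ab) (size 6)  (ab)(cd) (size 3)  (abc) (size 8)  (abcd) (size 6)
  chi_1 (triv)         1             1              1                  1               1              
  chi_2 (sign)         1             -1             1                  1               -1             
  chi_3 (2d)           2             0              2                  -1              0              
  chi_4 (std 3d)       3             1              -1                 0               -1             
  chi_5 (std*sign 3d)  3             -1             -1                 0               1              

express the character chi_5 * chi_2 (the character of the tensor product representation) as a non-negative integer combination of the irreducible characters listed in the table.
chi_5 tensor chi_2 = chi_4 (all other irreducibles have multiplicity 0).

Proof sketch: The character of a tensor product is the pointwise product (chi_5 * chi_2)(C) = chi_5(C) * chi_2(C):
  {e}: (3)*(1), (ab): (-1)*(-1), (ab)(cd): (-1)*(1), (abc): (0)*(1), (abcd): (1)*(-1)
so (chi_5 * chi_2) takes values
  {e} -> 3, (ab) -> 1, (ab)(cd) -> -1, (abc) -> 0, (abcd) -> -1.
Now take the inner product of this character with each irreducible chi from the table, <chi_5*chi_2, chi> = (1/24) sum_C |C| (chi_5*chi_2)(C) conj(chi(C)):
  <chi_5*chi_2, chi_1> = (1/24)[1*(3)*conj(1) + 6*(1)*conj(1) + 3*(-1)*conj(1) + 8*(0)*conj(1) + 6*(-1)*conj(1)]
      = (1/24)[(3) + (6) + (-3) + (0) + (-6)] = 0/24 = 0
  <chi_5*chi_2, chi_2> = (1/24)[1*(3)*conj(1) + 6*(1)*conj(-1) + 3*(-1)*conj(1) + 8*(0)*conj(1) + 6*(-1)*conj(-1)]
      = (1/24)[(3) + (-6) + (-3) + (0) + (6)] = 0/24 = 0
  <chi_5*chi_2, chi_3> = (1/24)[1*(3)*conj(2) + 6*(1)*conj(0) + 3*(-1)*conj(2) + 8*(0)*conj(-1) + 6*(-1)*conj(0)]
      = (1/24)[(6) + (0) + (-6) + (0) + (0)] = 0/24 = 0
  <chi_5*chi_2, chi_4> = (1/24)[1*(3)*conj(3) + 6*(1)*conj(1) + 3*(-1)*conj(-1) + 8*(0)*conj(0) + 6*(-1)*conj(-1)]
      = (1/24)[(9) + (6) + (3) + (0) + (6)] = 24/24 = 1
  <chi_5*chi_2, chi_5> = (1/24)[1*(3)*conj(3) + 6*(1)*conj(-1) + 3*(-1)*conj(-1) + 8*(0)*conj(0) + 6*(-1)*conj(1)]
      = (1/24)[(9) + (-6) + (3) + (0) + (-6)] = 0/24 = 0
Hence the multiplicities are chi_4: 1. Dimension check: dim(chi_5)*dim(chi_2) = 3*1 = 3 and sum (mult * dim) = 1*3 = 3.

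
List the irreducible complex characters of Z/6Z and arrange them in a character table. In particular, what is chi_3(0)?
Character table of Z/6Z (irreps indexed chi_0,...,chi_5 with chi_k(m) = zeta_6^(k*m), zeta_6 = exp(2*pi*i/6)):
  irrep \ class  {0} (size 1)  {1} (size 1)    {2} (size 1)    {3} (size 1)  {4} (size 1)    {5} (size 1)  
  chi_0          1             1               1               1             1               1             
  chi_1          1             exp(I*pi/3)     exp(2*I*pi/3)   -1            exp(-2*I*pi/3)  exp(-I*pi/3)  
  chi_2          1             exp(2*I*pi/3)   exp(-2*I*pi/3)  1             exp(2*I*pi/3)   exp(-2*I*pi/3)
  chi_3          1             -1              1               -1            1               -1            
  chi_4          1             exp(-2*I*pi/3)  exp(2*I*pi/3)   1             exp(-2*I*pi/3)  exp(2*I*pi/3) 
  chi_5          1             exp(-I*pi/3)    exp(-2*I*pi/3)  -1            exp(2*I*pi/3)   exp(I*pi/3)   

Spot check: chi_3(0) = zeta_6^(3*0) = zeta_6^0 = 1.

Z/6Z is abelian, so all 6 irreducible complex representations are 1-dimensional. They are given by chi_k(m) = zeta_6^(k*m) for k = 0,...,5. Row orthogonality: sum_m chi_k(m) conj(chi_l(m)) = 6 * [k = l].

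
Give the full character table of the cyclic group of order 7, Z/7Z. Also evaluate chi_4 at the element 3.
Character table of Z/7Z (irreps indexed chi_0,...,chi_6 with chi_k(m) = zeta_7^(k*m), zeta_7 = exp(2*pi*i/7)):
  irrep \ class  {0} (size 1)  {1} (size 1)    {2} (size 1)    {3} (size 1)    {4} (size 1)    {5} (size 1)    {6} (size 1)  
  chi_0          1             1               1               1               1               1               1             
  chi_1          1             exp(2*I*pi/7)   exp(4*I*pi/7)   exp(6*I*pi/7)   exp(-6*I*pi/7)  exp(-4*I*pi/7)  exp(-2*I*pi/7)
  chi_2          1             exp(4*I*pi/7)   exp(-6*I*pi/7)  exp(-2*I*pi/7)  exp(2*I*pi/7)   exp(6*I*pi/7)   exp(-4*I*pi/7)
  chi_3          1             exp(6*I*pi/7)   exp(-2*I*pi/7)  exp(4*I*pi/7)   exp(-4*I*pi/7)  exp(2*I*pi/7)   exp(-6*I*pi/7)
  chi_4          1             exp(-6*I*pi/7)  exp(2*I*pi/7)   exp(-4*I*pi/7)  exp(4*I*pi/7)   exp(-2*I*pi/7)  exp(6*I*pi/7) 
  chi_5          1             exp(-4*I*pi/7)  exp(6*I*pi/7)   exp(2*I*pi/7)   exp(-2*I*pi/7)  exp(-6*I*pi/7)  exp(4*I*pi/7) 
  chi_6          1             exp(-2*I*pi/7)  exp(-4*I*pi/7)  exp(-6*I*pi/7)  exp(6*I*pi/7)   exp(4*I*pi/7)   exp(2*I*pi/7) 

Spot check: chi_4(3) = zeta_7^(4*3) = zeta_7^12 = exp(-4*I*pi/7).

Derivation: Z/7Z is abelian, so all 7 irreducible complex representations are 1-dimensional. They are given by chi_k(m) = zeta_7^(k*m) for k = 0,...,6. Row orthogonality: sum_m chi_k(m) conj(chi_l(m)) = 7 * [k = l].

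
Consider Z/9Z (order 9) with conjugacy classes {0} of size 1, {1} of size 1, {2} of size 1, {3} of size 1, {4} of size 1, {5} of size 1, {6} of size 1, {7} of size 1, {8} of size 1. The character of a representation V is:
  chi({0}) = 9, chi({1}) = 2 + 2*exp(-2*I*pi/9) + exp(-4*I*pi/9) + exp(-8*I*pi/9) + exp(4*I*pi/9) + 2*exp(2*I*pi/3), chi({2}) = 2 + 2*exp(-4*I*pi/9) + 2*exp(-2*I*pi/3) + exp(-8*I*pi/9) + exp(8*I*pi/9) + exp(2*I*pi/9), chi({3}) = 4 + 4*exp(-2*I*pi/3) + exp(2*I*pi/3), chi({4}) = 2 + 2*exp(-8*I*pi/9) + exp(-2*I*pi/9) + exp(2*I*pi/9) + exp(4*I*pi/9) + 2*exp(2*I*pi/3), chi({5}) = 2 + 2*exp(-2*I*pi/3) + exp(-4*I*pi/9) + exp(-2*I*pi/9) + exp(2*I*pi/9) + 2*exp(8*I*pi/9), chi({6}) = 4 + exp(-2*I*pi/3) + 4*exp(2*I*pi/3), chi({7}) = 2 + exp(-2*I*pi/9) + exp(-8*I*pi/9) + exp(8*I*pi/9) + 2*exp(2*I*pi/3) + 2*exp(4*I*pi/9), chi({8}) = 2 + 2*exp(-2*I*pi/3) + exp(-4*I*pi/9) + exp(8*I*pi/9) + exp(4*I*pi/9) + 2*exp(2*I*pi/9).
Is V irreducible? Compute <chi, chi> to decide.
Not irreducible (reducible): <chi, chi> = 15 > 1.

Details: <chi, chi> = (1/|G|) sum_C |C| * |chi(C)|^2 = (1/9)[1*|9|^2 + 1*|2 + 2*exp(-2*I*pi/9) + exp(-4*I*pi/9) + exp(-8*I*pi/9) + exp(4*I*pi/9) + 2*exp(2*I*pi/3)|^2 + 1*|2 + 2*exp(-4*I*pi/9) + 2*exp(-2*I*pi/3) + exp(-8*I*pi/9) + exp(8*I*pi/9) + exp(2*I*pi/9)|^2 + 1*|4 + 4*exp(-2*I*pi/3) + exp(2*I*pi/3)|^2 + 1*|2 + 2*exp(-8*I*pi/9) + exp(-2*I*pi/9) + exp(2*I*pi/9) + exp(4*I*pi/9) + 2*exp(2*I*pi/3)|^2 + 1*|2 + 2*exp(-2*I*pi/3) + exp(-4*I*pi/9) + exp(-2*I*pi/9) + exp(2*I*pi/9) + 2*exp(8*I*pi/9)|^2 + 1*|4 + exp(-2*I*pi/3) + 4*exp(2*I*pi/3)|^2 + 1*|2 + exp(-2*I*pi/9) + exp(-8*I*pi/9) + exp(8*I*pi/9) + 2*exp(2*I*pi/3) + 2*exp(4*I*pi/9)|^2 + 1*|2 + 2*exp(-2*I*pi/3) + exp(-4*I*pi/9) + exp(8*I*pi/9) + exp(4*I*pi/9) + 2*exp(2*I*pi/9)|^2]
  = (1/9)[(81) + (15 + 9*exp(-2*I*pi/3) + 7*exp(-4*I*pi/9) + 8*exp(-2*I*pi/9) + 9*exp(-8*I*pi/9) + 9*exp(8*I*pi/9) + 8*exp(2*I*pi/9) + 7*exp(4*I*pi/9) + 9*exp(2*I*pi/3)) + (15 + 8*exp(-4*I*pi/9) + 9*exp(-2*I*pi/3) + 9*exp(-2*I*pi/9) + 7*exp(-8*I*pi/9) + 7*exp(8*I*pi/9) + 9*exp(2*I*pi/9) + 9*exp(2*I*pi/3) + 8*exp(4*I*pi/9)) + (9) + (15 + 9*exp(-4*I*pi/9) + 9*exp(-2*I*pi/3) + 7*exp(-2*I*pi/9) + 8*exp(-8*I*pi/9) + 8*exp(8*I*pi/9) + 7*exp(2*I*pi/9) + 9*exp(2*I*pi/3) + 9*exp(4*I*pi/9)) + (15 + 9*exp(-4*I*pi/9) + 9*exp(-2*I*pi/3) + 7*exp(-2*I*pi/9) + 8*exp(-8*I*pi/9) + 8*exp(8*I*pi/9) + 7*exp(2*I*pi/9) + 9*exp(2*I*pi/3) + 9*exp(4*I*pi/9)) + (9) + (15 + 8*exp(-4*I*pi/9) + 9*exp(-2*I*pi/3) + 9*exp(-2*I*pi/9) + 7*exp(-8*I*pi/9) + 7*exp(8*I*pi/9) + 9*exp(2*I*pi/9) + 9*exp(2*I*pi/3) + 8*exp(4*I*pi/9)) + (15 + 9*exp(-2*I*pi/3) + 7*exp(-4*I*pi/9) + 8*exp(-2*I*pi/9) + 9*exp(-8*I*pi/9) + 9*exp(8*I*pi/9) + 8*exp(2*I*pi/9) + 7*exp(4*I*pi/9) + 9*exp(2*I*pi/3))] = 135/9 = 15.
(Exp terms are combined using exp(i*s)*conj(exp(i*t)) = exp(i*(s-t)), and sums of them are collapsed using the identity that for every m > 1 the m distinct m-th roots of unity sum to 0, e.g. 1 + exp(2*I*pi/3) + exp(-2*I*pi/3) = 0.)
A character is irreducible iff <chi, chi> = 1, so this representation is reducible.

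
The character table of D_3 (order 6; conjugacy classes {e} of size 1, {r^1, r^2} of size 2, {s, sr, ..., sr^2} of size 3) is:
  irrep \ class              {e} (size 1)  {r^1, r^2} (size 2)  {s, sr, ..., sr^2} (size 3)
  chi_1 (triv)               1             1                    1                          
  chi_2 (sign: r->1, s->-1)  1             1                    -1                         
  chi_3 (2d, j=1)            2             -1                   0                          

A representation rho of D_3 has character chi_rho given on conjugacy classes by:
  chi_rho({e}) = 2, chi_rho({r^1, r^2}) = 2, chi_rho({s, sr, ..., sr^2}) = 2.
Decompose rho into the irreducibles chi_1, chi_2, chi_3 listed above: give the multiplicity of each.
Multiplicities: chi_1: 2, chi_2: 0, chi_3: 0.

Proof sketch: Use <chi_rho, chi> = (1/|G|) sum_C |C| * chi_rho(C) * conj(chi(C)) with |G| = 6 for each irreducible chi in the table:
  <chi_rho, chi_1> = (1/6)[1*(2)*conj(1) + 2*(2)*conj(1) + 3*(2)*conj(1)]
      = (1/6)[(2) + (4) + (6)] = 12/6 = 2
  <chi_rho, chi_2> = (1/6)[1*(2)*conj(1) + 2*(2)*conj(1) + 3*(2)*conj(-1)]
      = (1/6)[(2) + (4) + (-6)] = 0/6 = 0
  <chi_rho, chi_3> = (1/6)[1*(2)*conj(2) + 2*(2)*conj(-1) + 3*(2)*conj(0)]
      = (1/6)[(4) + (-4) + (0)] = 0/6 = 0
Dimension check: dim(rho) = sum (mult * dim) = 2*1 + 0*1 + 0*2 = 2 = chi_rho(e) = 2.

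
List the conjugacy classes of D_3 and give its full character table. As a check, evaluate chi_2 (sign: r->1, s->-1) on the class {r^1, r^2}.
Conjugacy classes: {e} of size 1, {r^1, r^2} of size 2, {s, sr, ..., sr^2} of size 3.
Character table:
  irrep \ class              {e} (size 1)  {r^1, r^2} (size 2)  {s, sr, ..., sr^2} (size 3)
  chi_1 (triv)               1             1                    1                          
  chi_2 (sign: r->1, s->-1)  1             1                    -1                         
  chi_3 (2d, j=1)            2             -1                   0                          

Spot check: chi_2 (sign: r->1, s->-1) on {r^1, r^2} = 1.

Working: D_3 has order 2*3 = 6 with 3 conjugacy classes, hence 3 irreducibles. Sum of squared dims 1 + 1 + 4 = 6 = |G|. Linear characters come from the abelianisation; the 2-dimensional irreps have character r^k -> 2*cos(2*pi*j*k/3), reflections -> 0.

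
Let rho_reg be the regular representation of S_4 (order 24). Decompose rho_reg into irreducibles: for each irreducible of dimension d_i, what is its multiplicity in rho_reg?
Each irreducible V_i of dimension d_i appears with multiplicity d_i, i.e. rho_reg = (direct sum over all irreducibles V_i) d_i V_i. The irreducible dimensions for S_4 are 1, 1, 2, 3, 3: 2 irreducibles of dimension 1, each with multiplicity 1; 1 irreducible of dimension 2, with multiplicity 2; 2 irreducibles of dimension 3, each with multiplicity 3. Total dimension 2*1*1 + 1*2*2 + 2*3*3 = 24 = |G|.

Why: General theorem: in the regular representation of a finite group G, each irreducible appears with multiplicity equal to its dimension. Check: dim(rho_reg) = sum d_i^2 = 1 + 1 + 4 + 9 + 9 = 24 = |G|.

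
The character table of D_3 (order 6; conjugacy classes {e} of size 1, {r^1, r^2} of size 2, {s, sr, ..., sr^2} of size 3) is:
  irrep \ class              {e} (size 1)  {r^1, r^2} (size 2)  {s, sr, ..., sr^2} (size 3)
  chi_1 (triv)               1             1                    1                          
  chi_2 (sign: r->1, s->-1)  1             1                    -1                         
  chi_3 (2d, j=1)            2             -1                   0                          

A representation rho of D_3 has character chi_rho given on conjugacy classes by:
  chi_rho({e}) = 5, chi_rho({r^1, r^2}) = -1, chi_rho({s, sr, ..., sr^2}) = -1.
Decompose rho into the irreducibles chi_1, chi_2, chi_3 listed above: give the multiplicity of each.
Multiplicities: chi_1: 0, chi_2: 1, chi_3: 2.

Proof sketch: Use <chi_rho, chi> = (1/|G|) sum_C |C| * chi_rho(C) * conj(chi(C)) with |G| = 6 for each irreducible chi in the table:
  <chi_rho, chi_1> = (1/6)[1*(5)*conj(1) + 2*(-1)*conj(1) + 3*(-1)*conj(1)]
      = (1/6)[(5) + (-2) + (-3)] = 0/6 = 0
  <chi_rho, chi_2> = (1/6)[1*(5)*conj(1) + 2*(-1)*conj(1) + 3*(-1)*conj(-1)]
      = (1/6)[(5) + (-2) + (3)] = 6/6 = 1
  <chi_rho, chi_3> = (1/6)[1*(5)*conj(2) + 2*(-1)*conj(-1) + 3*(-1)*conj(0)]
      = (1/6)[(10) + (2) + (0)] = 12/6 = 2
Dimension check: dim(rho) = sum (mult * dim) = 0*1 + 1*1 + 2*2 = 5 = chi_rho(e) = 5.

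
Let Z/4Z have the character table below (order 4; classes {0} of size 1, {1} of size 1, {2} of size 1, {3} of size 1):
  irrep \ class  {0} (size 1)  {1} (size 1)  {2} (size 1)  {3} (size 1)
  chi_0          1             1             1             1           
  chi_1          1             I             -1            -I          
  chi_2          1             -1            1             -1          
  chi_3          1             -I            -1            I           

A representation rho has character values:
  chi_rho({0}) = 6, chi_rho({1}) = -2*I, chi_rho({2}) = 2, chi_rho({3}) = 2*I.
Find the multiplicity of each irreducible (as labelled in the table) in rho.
Multiplicities: chi_0: 2, chi_1: 0, chi_2: 2, chi_3: 2.

Reasoning: Use <chi_rho, chi> = (1/|G|) sum_C |C| * chi_rho(C) * conj(chi(C)) with |G| = 4 for each irreducible chi in the table:
  <chi_rho, chi_0> = (1/4)[1*(6)*conj(1) + 1*(-2*I)*conj(1) + 1*(2)*conj(1) + 1*(2*I)*conj(1)]
      = (1/4)[(6) + (-2*I) + (2) + (2*I)] = 8/4 = 2
  <chi_rho, chi_1> = (1/4)[1*(6)*conj(1) + 1*(-2*I)*conj(I) + 1*(2)*conj(-1) + 1*(2*I)*conj(-I)]
      = (1/4)[(6) + (-2) + (-2) + (-2)] = 0/4 = 0
  <chi_rho, chi_2> = (1/4)[1*(6)*conj(1) + 1*(-2*I)*conj(-1) + 1*(2)*conj(1) + 1*(2*I)*conj(-1)]
      = (1/4)[(6) + (2*I) + (2) + (-2*I)] = 8/4 = 2
  <chi_rho, chi_3> = (1/4)[1*(6)*conj(1) + 1*(-2*I)*conj(-I) + 1*(2)*conj(-1) + 1*(2*I)*conj(I)]
      = (1/4)[(6) + (2) + (-2) + (2)] = 8/4 = 2
(Exp terms are combined using exp(i*s)*conj(exp(i*t)) = exp(i*(s-t)), and sums of them are collapsed using the identity that for every m > 1 the m distinct m-th roots of unity sum to 0, e.g. 1 + exp(2*I*pi/3) + exp(-2*I*pi/3) = 0.)
Dimension check: dim(rho) = sum (mult * dim) = 2*1 + 0*1 + 2*1 + 2*1 = 6 = chi_rho(e) = 6.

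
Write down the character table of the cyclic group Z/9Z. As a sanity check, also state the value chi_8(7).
Character table of Z/9Z (irreps indexed chi_0,...,chi_8 with chi_k(m) = zeta_9^(k*m), zeta_9 = exp(2*pi*i/9)):
  irrep \ class  {0} (size 1)  {1} (size 1)    {2} (size 1)    {3} (size 1)    {4} (size 1)    {5} (size 1)    {6} (size 1)    {7} (size 1)    {8} (size 1)  
  chi_0          1             1               1               1               1               1               1               1               1             
  chi_1          1             exp(2*I*pi/9)   exp(4*I*pi/9)   exp(2*I*pi/3)   exp(8*I*pi/9)   exp(-8*I*pi/9)  exp(-2*I*pi/3)  exp(-4*I*pi/9)  exp(-2*I*pi/9)
  chi_2          1             exp(4*I*pi/9)   exp(8*I*pi/9)   exp(-2*I*pi/3)  exp(-2*I*pi/9)  exp(2*I*pi/9)   exp(2*I*pi/3)   exp(-8*I*pi/9)  exp(-4*I*pi/9)
  chi_3          1             exp(2*I*pi/3)   exp(-2*I*pi/3)  1               exp(2*I*pi/3)   exp(-2*I*pi/3)  1               exp(2*I*pi/3)   exp(-2*I*pi/3)
  chi_4          1             exp(8*I*pi/9)   exp(-2*I*pi/9)  exp(2*I*pi/3)   exp(-4*I*pi/9)  exp(4*I*pi/9)   exp(-2*I*pi/3)  exp(2*I*pi/9)   exp(-8*I*pi/9)
  chi_5          1             exp(-8*I*pi/9)  exp(2*I*pi/9)   exp(-2*I*pi/3)  exp(4*I*pi/9)   exp(-4*I*pi/9)  exp(2*I*pi/3)   exp(-2*I*pi/9)  exp(8*I*pi/9) 
  chi_6          1             exp(-2*I*pi/3)  exp(2*I*pi/3)   1               exp(-2*I*pi/3)  exp(2*I*pi/3)   1               exp(-2*I*pi/3)  exp(2*I*pi/3) 
  chi_7          1             exp(-4*I*pi/9)  exp(-8*I*pi/9)  exp(2*I*pi/3)   exp(2*I*pi/9)   exp(-2*I*pi/9)  exp(-2*I*pi/3)  exp(8*I*pi/9)   exp(4*I*pi/9) 
  chi_8          1             exp(-2*I*pi/9)  exp(-4*I*pi/9)  exp(-2*I*pi/3)  exp(-8*I*pi/9)  exp(8*I*pi/9)   exp(2*I*pi/3)   exp(4*I*pi/9)   exp(2*I*pi/9) 

Spot check: chi_8(7) = zeta_9^(8*7) = zeta_9^56 = exp(4*I*pi/9).

Z/9Z is abelian, so all 9 irreducible complex representations are 1-dimensional. They are given by chi_k(m) = zeta_9^(k*m) for k = 0,...,8. Row orthogonality: sum_m chi_k(m) conj(chi_l(m)) = 9 * [k = l].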